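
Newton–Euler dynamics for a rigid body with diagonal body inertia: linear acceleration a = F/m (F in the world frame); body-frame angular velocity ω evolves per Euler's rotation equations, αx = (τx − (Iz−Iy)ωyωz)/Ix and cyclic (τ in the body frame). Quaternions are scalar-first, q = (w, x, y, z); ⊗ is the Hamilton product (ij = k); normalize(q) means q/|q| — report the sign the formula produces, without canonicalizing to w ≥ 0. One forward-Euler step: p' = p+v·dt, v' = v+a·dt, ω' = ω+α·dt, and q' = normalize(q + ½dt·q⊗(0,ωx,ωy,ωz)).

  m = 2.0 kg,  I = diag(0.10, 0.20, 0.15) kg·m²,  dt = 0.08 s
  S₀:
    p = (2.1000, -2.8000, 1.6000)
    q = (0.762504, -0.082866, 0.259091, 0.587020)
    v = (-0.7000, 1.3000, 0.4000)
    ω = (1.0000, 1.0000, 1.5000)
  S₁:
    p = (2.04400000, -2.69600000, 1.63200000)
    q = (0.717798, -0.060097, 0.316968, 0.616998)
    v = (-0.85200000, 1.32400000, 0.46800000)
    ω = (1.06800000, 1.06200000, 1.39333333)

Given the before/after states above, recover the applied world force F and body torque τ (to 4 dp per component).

Δv = v₁−v₀ = (-0.15200000, 0.02400000, 0.06800000)
F = m·Δv/dt = (-3.8000, 0.6000, 1.7000)
rate change Δω = (0.06800000, 0.06200000, -0.10666667)
gyro term ω₀×Iω₀ = (-0.0750, -0.0750, 0.1000)
applied torque τ = (0.0100, 0.0800, -0.1000)

F = (-3.8000, 0.6000, 1.7000)
τ = (0.0100, 0.0800, -0.1000)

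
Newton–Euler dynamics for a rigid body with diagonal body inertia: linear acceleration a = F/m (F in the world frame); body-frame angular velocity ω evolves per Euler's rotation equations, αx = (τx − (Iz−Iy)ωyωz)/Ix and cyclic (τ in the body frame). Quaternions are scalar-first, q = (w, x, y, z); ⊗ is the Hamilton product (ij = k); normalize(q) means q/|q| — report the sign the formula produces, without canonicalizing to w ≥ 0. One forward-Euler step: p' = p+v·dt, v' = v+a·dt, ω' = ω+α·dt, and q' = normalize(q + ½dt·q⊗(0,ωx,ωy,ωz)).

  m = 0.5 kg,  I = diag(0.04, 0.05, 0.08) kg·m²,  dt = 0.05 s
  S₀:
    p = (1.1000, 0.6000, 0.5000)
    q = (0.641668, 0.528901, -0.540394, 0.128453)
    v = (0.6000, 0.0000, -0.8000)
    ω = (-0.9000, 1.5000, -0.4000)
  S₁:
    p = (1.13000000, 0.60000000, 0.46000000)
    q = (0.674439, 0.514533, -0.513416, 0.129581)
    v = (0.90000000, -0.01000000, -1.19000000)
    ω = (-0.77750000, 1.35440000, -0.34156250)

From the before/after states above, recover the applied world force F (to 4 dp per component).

F = (3.0000, -0.1000, -3.9000)

velocity change Δv = (0.30000000, -0.01000000, -0.39000000)
applied force F = (3.0000, -0.1000, -3.9000)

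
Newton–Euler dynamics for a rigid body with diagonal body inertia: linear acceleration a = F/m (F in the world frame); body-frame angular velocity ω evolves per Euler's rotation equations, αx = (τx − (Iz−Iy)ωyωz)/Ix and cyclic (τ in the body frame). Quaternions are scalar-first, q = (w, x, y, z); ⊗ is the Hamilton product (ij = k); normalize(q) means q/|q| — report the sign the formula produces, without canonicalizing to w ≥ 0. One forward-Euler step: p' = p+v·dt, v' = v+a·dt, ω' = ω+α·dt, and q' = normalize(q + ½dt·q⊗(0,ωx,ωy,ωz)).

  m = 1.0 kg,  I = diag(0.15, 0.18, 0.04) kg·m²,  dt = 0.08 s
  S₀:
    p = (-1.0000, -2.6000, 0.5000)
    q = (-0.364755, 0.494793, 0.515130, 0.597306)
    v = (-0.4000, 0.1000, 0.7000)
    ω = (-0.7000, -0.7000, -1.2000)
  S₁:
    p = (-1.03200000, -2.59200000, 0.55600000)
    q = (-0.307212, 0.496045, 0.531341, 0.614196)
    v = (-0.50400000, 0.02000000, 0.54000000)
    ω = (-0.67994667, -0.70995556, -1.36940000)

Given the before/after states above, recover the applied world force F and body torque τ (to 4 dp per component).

F = (-1.3000, -1.0000, -2.0000)
τ = (-0.0800, 0.0700, -0.0700)

v₁ − v₀ = (-0.10400000, -0.08000000, -0.16000000)
applied force F = (-1.3000, -1.0000, -2.0000)
rate change Δω = (0.02005333, -0.00995556, -0.16940000)
gyro term ω₀×Iω₀ = (-0.1176, 0.0924, 0.0147)
I·α + gyro = (-0.0800, 0.0700, -0.0700)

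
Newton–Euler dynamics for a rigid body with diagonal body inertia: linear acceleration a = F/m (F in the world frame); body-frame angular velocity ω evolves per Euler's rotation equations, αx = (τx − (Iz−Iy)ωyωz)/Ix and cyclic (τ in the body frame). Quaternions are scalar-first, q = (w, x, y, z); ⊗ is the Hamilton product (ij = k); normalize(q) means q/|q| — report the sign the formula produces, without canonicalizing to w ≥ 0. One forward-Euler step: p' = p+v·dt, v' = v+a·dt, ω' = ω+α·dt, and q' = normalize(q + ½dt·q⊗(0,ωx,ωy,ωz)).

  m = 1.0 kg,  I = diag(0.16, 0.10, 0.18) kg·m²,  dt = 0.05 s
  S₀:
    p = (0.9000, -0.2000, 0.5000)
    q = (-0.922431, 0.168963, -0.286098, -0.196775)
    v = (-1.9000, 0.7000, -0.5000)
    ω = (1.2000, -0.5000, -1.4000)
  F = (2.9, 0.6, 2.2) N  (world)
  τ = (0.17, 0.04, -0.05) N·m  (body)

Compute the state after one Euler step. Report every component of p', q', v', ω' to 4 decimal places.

linear accel F/m = (2.9000, 0.6000, 2.2000)
new position p' = (0.8050, -0.1650, 0.4750)
v' = v + a·dt = (-1.7550, 0.7300, -0.3900)
gyro term ω×Iω = (0.0560, 0.0336, 0.0360)
α = I⁻¹(τ − ω×Iω) = (0.7125, 0.0640, -0.4778)
ω' = ω + α·dt = (1.2356, -0.4968, -1.4239)
Hamilton product q⊗(0,ω) = (-0.6212896, -0.8047675, 0.4616337, 1.5502395)
q + ½dt·q⊗(0,ω), renormalized = (-0.9369, 0.1487, -0.2742, -0.1578)

p' = (0.8050, -0.1650, 0.4750)
q' = (-0.9369, 0.1487, -0.2742, -0.1578)
v' = (-1.7550, 0.7300, -0.3900)
ω' = (1.2356, -0.4968, -1.4239)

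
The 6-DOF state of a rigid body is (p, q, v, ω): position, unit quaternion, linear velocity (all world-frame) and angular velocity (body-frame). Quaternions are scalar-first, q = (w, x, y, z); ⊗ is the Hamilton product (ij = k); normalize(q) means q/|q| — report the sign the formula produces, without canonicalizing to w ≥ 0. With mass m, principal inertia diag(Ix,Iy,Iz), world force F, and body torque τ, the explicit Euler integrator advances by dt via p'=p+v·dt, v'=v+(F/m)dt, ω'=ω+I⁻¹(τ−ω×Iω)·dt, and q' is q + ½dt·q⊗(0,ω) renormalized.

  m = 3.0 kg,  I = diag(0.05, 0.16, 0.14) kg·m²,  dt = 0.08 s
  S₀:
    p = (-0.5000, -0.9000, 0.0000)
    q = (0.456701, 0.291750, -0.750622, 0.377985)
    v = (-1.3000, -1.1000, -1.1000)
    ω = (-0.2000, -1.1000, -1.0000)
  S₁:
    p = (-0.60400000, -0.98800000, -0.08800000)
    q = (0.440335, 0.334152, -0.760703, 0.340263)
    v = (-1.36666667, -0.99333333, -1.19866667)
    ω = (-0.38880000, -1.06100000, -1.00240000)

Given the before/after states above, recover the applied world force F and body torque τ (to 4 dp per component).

Δω = ω₁−ω₀ = (-0.18880000, 0.03900000, -0.00240000)
gyro term ω₀×Iω₀ = (-0.0220, -0.0180, 0.0242)
I·α + gyro = (-0.1400, 0.0600, 0.0200)
Δv = v₁−v₀ = (-0.06666667, 0.10666667, -0.09866667)
m·(v₁−v₀)/dt = (-2.5000, 4.0000, -3.7000)

F = (-2.5000, 4.0000, -3.7000)
τ = (-0.1400, 0.0600, 0.0200)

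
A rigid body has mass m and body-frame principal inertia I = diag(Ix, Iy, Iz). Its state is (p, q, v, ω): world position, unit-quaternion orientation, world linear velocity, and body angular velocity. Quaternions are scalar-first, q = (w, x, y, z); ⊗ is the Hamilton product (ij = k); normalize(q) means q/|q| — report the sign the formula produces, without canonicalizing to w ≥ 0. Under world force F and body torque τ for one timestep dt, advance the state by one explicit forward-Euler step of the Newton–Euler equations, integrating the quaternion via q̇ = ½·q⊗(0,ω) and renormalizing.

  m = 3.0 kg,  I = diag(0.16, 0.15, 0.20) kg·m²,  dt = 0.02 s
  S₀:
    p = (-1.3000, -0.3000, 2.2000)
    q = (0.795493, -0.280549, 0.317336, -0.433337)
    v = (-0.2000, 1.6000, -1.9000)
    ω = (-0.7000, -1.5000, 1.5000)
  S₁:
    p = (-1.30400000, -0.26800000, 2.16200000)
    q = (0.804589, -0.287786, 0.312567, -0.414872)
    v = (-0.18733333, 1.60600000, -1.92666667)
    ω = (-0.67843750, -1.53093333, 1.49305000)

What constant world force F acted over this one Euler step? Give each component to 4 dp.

v₁ − v₀ = (0.01266667, 0.00600000, -0.02666667)
applied force F = (1.9000, 0.9000, -4.0000)

F = (1.9000, 0.9000, -4.0000)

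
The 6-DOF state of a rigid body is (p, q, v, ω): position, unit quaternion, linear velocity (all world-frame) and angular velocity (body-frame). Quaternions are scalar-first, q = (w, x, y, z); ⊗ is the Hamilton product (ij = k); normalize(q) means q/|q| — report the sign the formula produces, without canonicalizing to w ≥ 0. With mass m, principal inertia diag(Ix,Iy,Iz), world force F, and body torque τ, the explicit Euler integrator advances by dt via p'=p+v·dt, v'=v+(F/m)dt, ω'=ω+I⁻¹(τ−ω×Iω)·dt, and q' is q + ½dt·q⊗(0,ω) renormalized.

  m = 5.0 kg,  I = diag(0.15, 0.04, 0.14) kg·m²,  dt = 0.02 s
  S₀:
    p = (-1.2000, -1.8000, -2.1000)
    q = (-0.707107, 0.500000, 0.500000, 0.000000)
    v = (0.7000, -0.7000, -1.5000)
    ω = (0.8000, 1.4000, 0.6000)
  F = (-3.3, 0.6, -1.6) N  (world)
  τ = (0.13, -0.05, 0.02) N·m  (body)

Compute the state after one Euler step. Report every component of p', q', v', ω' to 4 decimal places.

gyro term ω×Iω = (0.0840, 0.0048, -0.1232)
(τ − ω×Iω)/I = (0.3067, -1.3700, 1.0229)
ω + α·dt = (0.8061, 1.3726, 0.6205)
Hamilton product q⊗(0,ω) = (-1.1000000, -0.2656856, -1.2899498, -0.1242642)
updated quaternion q' = (-0.7180, 0.4973, 0.4870, -0.0012)
a = F/m = (-0.6600, 0.1200, -0.3200)
p' = p + v·dt = (-1.1860, -1.8140, -2.1300)
v' = v + a·dt = (0.6868, -0.6976, -1.5064)

p' = (-1.1860, -1.8140, -2.1300)
q' = (-0.7180, 0.4973, 0.4870, -0.0012)
v' = (0.6868, -0.6976, -1.5064)
ω' = (0.8061, 1.3726, 0.6205)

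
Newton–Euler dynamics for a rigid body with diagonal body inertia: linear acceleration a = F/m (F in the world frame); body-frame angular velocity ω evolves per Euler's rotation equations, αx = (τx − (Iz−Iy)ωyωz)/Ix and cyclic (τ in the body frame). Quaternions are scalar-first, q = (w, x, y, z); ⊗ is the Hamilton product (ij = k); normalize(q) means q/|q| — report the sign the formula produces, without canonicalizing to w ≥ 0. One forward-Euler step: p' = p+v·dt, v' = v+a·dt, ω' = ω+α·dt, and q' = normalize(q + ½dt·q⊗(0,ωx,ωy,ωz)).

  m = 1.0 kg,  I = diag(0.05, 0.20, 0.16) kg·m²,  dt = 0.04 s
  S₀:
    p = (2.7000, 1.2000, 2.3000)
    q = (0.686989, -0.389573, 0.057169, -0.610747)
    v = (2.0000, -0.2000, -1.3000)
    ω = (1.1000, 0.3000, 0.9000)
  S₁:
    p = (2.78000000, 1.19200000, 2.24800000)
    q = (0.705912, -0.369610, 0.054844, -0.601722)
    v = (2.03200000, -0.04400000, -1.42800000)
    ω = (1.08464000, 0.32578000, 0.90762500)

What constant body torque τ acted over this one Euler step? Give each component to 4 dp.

ω₁ − ω₀ = (-0.01536000, 0.02578000, 0.00762500)
gyro term ω₀×Iω₀ = (-0.0108, -0.1089, 0.0495)
I·α + gyro = (-0.0300, 0.0200, 0.0800)

τ = (-0.0300, 0.0200, 0.0800)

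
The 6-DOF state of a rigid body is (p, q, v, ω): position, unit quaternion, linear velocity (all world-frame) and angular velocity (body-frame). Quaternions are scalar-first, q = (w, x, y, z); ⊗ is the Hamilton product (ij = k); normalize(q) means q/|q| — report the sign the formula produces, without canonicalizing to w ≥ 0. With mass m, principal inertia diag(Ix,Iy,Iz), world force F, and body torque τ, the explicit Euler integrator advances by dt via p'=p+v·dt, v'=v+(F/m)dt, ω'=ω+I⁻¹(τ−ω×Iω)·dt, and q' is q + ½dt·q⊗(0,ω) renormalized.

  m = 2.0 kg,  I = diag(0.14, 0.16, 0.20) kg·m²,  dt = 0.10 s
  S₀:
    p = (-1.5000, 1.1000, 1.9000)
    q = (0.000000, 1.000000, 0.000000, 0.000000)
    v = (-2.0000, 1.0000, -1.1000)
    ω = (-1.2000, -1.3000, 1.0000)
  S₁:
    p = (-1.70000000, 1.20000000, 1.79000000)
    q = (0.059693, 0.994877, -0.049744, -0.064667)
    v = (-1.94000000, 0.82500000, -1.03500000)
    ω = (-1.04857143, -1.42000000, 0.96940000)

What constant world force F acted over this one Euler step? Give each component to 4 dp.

F = (1.2000, -3.5000, 1.3000)

velocity change Δv = (0.06000000, -0.17500000, 0.06500000)
F = m·Δv/dt = (1.2000, -3.5000, 1.3000)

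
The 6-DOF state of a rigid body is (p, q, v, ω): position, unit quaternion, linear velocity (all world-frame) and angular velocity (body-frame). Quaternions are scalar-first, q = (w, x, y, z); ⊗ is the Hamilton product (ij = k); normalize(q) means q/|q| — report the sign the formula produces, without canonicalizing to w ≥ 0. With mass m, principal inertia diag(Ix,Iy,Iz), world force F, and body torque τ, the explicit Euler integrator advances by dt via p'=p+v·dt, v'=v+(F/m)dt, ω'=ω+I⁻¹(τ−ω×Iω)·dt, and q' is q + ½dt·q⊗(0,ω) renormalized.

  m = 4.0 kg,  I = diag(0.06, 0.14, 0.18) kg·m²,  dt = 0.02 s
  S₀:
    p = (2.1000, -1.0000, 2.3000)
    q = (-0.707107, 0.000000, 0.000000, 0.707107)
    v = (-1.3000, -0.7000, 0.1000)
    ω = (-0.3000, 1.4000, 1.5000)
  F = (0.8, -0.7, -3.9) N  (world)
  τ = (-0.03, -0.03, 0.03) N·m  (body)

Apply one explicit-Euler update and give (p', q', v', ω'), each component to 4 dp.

a = (0.2000, -0.1750, -0.9750)
p + v·dt = (2.0740, -1.0140, 2.3020)
v + (F/m)dt = (-1.2960, -0.7035, 0.0805)
gyro term ω×Iω = (0.0840, 0.0540, -0.0336)
(τ − ω×Iω)/I = (-1.9000, -0.6000, 0.3533)
ω + α·dt = (-0.3380, 1.3880, 1.5071)
2q̇ = q⊗(0,ω) = (-1.0606605, -0.7778177, -1.2020819, -1.0606605)
updated quaternion q' = (-0.7176, -0.0078, -0.0120, 0.6964)

p' = (2.0740, -1.0140, 2.3020)
q' = (-0.7176, -0.0078, -0.0120, 0.6964)
v' = (-1.2960, -0.7035, 0.0805)
ω' = (-0.3380, 1.3880, 1.5071)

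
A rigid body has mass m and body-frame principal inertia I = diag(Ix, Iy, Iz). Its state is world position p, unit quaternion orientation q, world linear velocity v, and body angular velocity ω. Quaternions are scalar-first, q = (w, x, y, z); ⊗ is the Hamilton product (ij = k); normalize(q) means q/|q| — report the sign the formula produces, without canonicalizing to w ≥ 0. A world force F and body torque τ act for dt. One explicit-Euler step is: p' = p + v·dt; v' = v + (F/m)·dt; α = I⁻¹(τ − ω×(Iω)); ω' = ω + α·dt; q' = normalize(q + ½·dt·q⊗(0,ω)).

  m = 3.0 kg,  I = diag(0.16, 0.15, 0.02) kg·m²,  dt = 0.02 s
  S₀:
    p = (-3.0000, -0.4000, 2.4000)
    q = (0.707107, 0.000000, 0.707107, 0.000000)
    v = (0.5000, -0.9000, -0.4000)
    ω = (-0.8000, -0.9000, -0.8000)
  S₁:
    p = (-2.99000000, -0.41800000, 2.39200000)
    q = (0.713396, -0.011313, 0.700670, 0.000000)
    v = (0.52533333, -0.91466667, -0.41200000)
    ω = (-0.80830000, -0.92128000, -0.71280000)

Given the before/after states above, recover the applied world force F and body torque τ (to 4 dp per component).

F = (3.8000, -2.2000, -1.8000)
τ = (-0.1600, -0.0700, 0.0800)

Δω = ω₁−ω₀ = (-0.00830000, -0.02128000, 0.08720000)
precession coupling = (-0.0936, 0.0896, -0.0072)
I·α + gyro = (-0.1600, -0.0700, 0.0800)
Δv = v₁−v₀ = (0.02533333, -0.01466667, -0.01200000)
m·(v₁−v₀)/dt = (3.8000, -2.2000, -1.8000)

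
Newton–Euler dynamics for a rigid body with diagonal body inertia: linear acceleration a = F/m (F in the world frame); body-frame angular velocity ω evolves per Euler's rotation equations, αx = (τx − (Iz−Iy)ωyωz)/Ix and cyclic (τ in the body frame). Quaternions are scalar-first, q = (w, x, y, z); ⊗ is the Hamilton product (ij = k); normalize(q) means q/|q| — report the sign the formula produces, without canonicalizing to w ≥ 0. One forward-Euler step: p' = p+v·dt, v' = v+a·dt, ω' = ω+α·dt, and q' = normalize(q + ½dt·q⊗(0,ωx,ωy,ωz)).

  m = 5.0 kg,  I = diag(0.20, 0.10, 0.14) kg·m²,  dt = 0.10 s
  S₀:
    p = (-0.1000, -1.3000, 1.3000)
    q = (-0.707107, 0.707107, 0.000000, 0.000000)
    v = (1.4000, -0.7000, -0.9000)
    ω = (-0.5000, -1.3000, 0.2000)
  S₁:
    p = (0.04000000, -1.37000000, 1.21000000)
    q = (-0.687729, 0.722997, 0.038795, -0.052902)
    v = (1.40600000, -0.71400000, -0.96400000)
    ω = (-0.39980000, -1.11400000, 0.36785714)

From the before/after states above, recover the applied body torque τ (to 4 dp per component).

rate change Δω = (0.10020000, 0.18600000, 0.16785714)
precession coupling = (-0.0104, -0.0060, -0.0650)
applied torque τ = (0.1900, 0.1800, 0.1700)

τ = (0.1900, 0.1800, 0.1700)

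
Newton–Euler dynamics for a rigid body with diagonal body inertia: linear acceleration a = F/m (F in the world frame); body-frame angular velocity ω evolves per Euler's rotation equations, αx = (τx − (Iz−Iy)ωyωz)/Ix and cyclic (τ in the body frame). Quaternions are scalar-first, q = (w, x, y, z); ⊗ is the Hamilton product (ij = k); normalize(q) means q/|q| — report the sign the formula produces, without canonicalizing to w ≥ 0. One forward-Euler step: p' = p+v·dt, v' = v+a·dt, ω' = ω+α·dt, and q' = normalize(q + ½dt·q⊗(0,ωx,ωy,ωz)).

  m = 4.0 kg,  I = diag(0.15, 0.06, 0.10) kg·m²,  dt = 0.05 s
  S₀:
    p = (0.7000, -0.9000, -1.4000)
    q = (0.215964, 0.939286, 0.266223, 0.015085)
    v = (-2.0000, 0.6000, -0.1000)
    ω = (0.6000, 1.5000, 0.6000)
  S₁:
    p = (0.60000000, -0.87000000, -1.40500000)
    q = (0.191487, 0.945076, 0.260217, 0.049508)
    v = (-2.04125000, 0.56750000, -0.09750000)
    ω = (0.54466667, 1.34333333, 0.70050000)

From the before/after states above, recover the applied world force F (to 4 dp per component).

F = (-3.3000, -2.6000, 0.2000)

Δv = v₁−v₀ = (-0.04125000, -0.03250000, 0.00250000)
applied force F = (-3.3000, -2.6000, 0.2000)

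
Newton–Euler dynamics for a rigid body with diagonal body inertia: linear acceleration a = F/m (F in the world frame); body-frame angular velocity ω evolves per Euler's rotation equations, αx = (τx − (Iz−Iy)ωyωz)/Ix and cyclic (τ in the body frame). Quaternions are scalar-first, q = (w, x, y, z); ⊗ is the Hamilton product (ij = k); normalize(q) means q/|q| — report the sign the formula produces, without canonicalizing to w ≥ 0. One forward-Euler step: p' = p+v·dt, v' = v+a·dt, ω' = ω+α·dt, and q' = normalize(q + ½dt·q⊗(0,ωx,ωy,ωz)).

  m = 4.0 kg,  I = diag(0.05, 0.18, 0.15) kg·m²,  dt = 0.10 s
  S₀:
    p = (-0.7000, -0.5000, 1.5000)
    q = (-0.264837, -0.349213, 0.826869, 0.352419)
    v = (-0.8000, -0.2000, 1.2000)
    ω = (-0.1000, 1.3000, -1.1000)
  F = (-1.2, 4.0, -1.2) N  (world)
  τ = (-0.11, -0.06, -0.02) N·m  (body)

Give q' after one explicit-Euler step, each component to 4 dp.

Hamilton product q⊗(0,ω) = (-0.7221901, -1.3412169, -0.7636643, -0.0799693)
updated quaternion q' = (-0.2999, -0.4148, 0.7858, 0.3472)

q' = (-0.2999, -0.4148, 0.7858, 0.3472)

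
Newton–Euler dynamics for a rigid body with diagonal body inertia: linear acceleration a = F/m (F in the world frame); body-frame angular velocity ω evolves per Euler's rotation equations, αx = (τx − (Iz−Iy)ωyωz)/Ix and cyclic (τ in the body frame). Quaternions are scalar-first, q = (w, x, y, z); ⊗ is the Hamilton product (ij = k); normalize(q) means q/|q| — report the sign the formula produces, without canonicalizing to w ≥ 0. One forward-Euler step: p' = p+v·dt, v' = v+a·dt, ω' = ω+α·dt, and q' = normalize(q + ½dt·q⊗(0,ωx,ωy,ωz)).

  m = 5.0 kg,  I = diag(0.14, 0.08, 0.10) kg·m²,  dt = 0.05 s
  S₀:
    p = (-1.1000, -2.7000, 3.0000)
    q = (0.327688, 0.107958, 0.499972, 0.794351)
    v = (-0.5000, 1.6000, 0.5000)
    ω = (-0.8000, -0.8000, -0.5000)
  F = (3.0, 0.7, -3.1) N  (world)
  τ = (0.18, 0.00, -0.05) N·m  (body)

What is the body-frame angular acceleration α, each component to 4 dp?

α = (1.2286, -0.2000, -0.1160)

gyro term ω×Iω = (0.0080, 0.0160, -0.0384)
(τ − ω×Iω)/I = (1.2286, -0.2000, -0.1160)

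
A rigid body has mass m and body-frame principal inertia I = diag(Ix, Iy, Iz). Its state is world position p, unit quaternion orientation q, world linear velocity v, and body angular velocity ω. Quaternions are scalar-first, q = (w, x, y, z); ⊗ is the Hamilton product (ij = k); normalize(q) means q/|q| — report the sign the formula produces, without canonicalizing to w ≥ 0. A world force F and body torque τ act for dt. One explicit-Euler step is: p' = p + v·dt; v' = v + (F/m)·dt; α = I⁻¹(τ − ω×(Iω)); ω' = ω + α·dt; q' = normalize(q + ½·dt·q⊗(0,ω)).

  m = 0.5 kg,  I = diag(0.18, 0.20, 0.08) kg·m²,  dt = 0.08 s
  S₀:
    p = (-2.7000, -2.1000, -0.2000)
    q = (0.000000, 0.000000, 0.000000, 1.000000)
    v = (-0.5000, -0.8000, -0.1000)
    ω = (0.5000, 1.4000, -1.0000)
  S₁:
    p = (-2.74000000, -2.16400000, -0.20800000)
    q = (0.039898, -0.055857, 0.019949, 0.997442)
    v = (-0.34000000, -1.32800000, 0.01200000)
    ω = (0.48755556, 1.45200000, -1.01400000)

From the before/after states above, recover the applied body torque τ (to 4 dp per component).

τ = (0.1400, 0.0800, 0.0000)

ω₁ − ω₀ = (-0.01244444, 0.05200000, -0.01400000)
I·α + gyro = (0.1400, 0.0800, 0.0000)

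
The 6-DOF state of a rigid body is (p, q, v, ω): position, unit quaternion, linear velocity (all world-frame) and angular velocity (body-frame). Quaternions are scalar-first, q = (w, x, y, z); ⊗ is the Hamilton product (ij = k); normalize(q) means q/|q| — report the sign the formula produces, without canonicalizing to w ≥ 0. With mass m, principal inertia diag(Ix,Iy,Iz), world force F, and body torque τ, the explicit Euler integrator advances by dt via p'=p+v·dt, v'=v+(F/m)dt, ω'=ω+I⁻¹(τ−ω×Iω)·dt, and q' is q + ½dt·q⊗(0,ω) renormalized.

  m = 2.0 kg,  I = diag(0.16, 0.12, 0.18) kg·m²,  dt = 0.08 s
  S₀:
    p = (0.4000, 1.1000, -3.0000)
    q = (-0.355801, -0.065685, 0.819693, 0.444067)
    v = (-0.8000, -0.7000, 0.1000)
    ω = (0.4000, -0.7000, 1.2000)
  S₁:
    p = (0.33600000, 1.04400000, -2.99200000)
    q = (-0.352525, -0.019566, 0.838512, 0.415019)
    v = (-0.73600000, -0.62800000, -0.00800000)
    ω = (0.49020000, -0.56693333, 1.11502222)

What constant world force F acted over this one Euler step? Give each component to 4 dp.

F = (1.6000, 1.8000, -2.7000)

Δv = v₁−v₀ = (0.06400000, 0.07200000, -0.10800000)
m·(v₁−v₀)/dt = (1.6000, 1.8000, -2.7000)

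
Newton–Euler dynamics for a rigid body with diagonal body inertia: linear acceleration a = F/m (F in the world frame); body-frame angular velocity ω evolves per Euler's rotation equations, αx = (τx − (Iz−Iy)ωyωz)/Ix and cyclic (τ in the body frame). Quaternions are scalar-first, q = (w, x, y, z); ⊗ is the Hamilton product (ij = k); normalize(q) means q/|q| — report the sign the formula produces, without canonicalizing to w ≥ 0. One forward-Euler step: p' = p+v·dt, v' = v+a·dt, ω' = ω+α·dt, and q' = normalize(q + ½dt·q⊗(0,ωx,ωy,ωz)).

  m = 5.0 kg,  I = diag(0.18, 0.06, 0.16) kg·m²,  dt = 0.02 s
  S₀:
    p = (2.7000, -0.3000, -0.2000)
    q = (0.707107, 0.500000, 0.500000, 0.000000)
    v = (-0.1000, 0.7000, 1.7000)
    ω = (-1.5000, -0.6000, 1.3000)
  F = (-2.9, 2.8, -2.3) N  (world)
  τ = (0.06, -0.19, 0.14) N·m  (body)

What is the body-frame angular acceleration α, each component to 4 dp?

ω×(Iω) gyroscopic = (-0.0780, -0.0390, -0.1080)
α = I⁻¹(τ − ω×Iω) = (0.7667, -2.5167, 1.5500)

α = (0.7667, -2.5167, 1.5500)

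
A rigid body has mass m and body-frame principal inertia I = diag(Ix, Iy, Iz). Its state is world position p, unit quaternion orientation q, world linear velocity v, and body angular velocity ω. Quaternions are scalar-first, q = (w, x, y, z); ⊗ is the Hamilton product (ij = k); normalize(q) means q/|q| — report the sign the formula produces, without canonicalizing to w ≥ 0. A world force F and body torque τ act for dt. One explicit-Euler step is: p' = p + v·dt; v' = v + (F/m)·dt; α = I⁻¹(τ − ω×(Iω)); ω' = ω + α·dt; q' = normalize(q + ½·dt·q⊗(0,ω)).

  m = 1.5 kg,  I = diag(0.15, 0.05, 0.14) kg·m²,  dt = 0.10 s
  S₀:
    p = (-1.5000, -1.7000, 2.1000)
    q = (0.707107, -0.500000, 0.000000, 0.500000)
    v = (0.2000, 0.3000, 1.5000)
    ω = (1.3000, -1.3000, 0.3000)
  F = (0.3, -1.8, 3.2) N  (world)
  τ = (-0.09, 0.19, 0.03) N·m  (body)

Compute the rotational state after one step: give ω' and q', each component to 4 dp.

(τ − ω×Iω)/I = (-0.3660, 3.7220, -0.9929)
ω + α·dt = (1.2634, -0.9278, 0.2007)
Hamilton product q⊗(0,ω) = (0.5000000, 1.5692391, -0.1192391, 0.8621321)
updated quaternion q' = (0.7290, -0.4197, -0.0059, 0.5408)

ω' = (1.2634, -0.9278, 0.2007)
q' = (0.7290, -0.4197, -0.0059, 0.5408)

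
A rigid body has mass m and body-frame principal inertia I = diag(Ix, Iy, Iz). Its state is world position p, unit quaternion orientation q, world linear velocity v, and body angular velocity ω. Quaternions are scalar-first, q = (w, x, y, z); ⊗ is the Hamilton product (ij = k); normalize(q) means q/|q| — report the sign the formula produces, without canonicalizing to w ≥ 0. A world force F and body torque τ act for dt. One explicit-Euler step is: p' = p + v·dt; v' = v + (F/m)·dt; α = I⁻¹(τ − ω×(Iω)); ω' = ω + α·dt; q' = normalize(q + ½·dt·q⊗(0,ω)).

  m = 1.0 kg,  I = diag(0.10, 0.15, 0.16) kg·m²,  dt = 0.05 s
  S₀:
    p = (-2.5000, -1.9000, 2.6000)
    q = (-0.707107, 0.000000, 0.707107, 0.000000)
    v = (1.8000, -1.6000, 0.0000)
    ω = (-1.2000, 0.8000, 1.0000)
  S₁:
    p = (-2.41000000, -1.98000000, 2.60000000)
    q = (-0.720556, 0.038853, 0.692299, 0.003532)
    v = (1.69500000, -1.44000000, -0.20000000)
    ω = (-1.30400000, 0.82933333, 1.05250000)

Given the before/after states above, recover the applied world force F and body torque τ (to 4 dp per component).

F = (-2.1000, 3.2000, -4.0000)
τ = (-0.2000, 0.1600, 0.1200)

Δω = ω₁−ω₀ = (-0.10400000, 0.02933333, 0.05250000)
applied torque τ = (-0.2000, 0.1600, 0.1200)
Δv = v₁−v₀ = (-0.10500000, 0.16000000, -0.20000000)
F = m·Δv/dt = (-2.1000, 3.2000, -4.0000)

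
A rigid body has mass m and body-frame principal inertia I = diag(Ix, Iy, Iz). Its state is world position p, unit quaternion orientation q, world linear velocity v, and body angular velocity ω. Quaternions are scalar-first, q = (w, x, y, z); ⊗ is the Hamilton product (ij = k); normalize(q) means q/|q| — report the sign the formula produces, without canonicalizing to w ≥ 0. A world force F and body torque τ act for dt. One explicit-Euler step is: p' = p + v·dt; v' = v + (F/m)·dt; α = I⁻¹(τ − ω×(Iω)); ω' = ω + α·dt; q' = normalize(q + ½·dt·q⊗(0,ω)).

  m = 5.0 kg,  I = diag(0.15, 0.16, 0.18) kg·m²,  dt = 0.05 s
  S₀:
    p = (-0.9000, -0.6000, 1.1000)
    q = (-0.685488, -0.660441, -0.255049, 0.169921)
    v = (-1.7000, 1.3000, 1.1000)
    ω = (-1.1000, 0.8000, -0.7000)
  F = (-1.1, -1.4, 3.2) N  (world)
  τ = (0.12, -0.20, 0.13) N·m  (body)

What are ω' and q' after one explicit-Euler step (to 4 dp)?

α = I⁻¹(τ − ω×Iω) = (0.8747, -1.1056, 0.7711)
ω + α·dt = (-1.0563, 0.7447, -0.6614)
2q̇ = q⊗(0,ω) = (-0.4035012, 0.7966343, -1.1976122, -0.3290651)
updated quaternion q' = (-0.6951, -0.6401, -0.2848, 0.1616)

ω' = (-1.0563, 0.7447, -0.6614)
q' = (-0.6951, -0.6401, -0.2848, 0.1616)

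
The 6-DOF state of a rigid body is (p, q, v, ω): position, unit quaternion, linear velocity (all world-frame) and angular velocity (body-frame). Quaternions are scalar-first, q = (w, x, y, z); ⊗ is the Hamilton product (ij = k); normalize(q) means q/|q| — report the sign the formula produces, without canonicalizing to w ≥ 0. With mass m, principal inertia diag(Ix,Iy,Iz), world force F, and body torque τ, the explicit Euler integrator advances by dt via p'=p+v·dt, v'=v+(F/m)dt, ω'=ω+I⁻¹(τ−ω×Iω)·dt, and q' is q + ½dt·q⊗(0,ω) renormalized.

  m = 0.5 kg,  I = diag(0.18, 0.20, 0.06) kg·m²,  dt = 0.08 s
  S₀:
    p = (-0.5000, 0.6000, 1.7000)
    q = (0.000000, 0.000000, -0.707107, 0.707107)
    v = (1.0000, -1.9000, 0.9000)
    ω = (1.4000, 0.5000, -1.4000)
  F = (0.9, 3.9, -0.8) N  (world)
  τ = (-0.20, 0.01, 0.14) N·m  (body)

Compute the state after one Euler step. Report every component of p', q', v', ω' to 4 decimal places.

p' = (-0.4200, 0.4480, 1.7720)
q' = (0.0536, 0.0254, -0.6653, 0.7442)
v' = (1.1440, -1.2760, 0.7720)
ω' = (1.2676, 0.5981, -1.2320)

p + v·dt = (-0.4200, 0.4480, 1.7720)
v' = v + a·dt = (1.1440, -1.2760, 0.7720)
ω×(Iω) gyroscopic = (0.0980, -0.2352, 0.0140)
α = I⁻¹(τ − ω×Iω) = (-1.6556, 1.2260, 2.1000)
ω + α·dt = (1.2676, 0.5981, -1.2320)
2q̇ = q⊗(0,ω) = (1.3435033, 0.6363963, 0.9899498, 0.9899498)
q + ½dt·q⊗(0,ω), renormalized = (0.0536, 0.0254, -0.6653, 0.7442)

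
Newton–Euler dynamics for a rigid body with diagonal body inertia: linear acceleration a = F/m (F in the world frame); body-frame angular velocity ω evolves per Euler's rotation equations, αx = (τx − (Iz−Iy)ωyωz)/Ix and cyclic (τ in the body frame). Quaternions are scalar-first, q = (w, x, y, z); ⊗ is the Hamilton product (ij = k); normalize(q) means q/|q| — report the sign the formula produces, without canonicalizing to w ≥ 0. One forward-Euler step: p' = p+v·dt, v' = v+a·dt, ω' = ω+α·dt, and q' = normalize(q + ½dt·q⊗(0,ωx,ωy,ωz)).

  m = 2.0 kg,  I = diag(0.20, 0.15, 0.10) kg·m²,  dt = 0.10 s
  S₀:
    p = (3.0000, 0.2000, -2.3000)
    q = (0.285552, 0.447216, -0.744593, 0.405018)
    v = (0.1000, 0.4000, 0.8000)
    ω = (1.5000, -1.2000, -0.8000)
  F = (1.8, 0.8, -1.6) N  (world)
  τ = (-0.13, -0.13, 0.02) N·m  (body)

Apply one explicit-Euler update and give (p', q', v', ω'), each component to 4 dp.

linear accel F/m = (0.9000, 0.4000, -0.8000)
p + v·dt = (3.0100, 0.2400, -2.2200)
v + (F/m)dt = (0.1900, 0.4400, 0.7200)
α = I⁻¹(τ − ω×Iω) = (-0.4100, -0.0667, -0.7000)
new body rate ω' = (1.4590, -1.2067, -0.8700)
2q̇ = q⊗(0,ω) = (-1.2403212, 1.5100240, 0.6226374, 0.3517887)
updated quaternion q' = (0.2223, 0.5199, -0.7096, 0.4203)

p' = (3.0100, 0.2400, -2.2200)
q' = (0.2223, 0.5199, -0.7096, 0.4203)
v' = (0.1900, 0.4400, 0.7200)
ω' = (1.4590, -1.2067, -0.8700)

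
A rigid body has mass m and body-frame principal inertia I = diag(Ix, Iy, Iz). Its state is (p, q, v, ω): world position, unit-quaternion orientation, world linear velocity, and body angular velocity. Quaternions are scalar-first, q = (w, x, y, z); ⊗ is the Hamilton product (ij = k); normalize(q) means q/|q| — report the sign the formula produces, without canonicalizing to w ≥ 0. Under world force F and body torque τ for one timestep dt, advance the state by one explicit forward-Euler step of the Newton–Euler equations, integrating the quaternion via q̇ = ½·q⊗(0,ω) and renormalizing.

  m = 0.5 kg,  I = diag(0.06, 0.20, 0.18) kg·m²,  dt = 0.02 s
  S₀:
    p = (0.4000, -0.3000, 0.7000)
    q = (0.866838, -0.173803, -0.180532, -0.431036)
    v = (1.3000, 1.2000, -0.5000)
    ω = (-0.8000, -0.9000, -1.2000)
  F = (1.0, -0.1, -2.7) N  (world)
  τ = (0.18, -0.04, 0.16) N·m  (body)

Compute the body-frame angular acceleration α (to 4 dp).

α = (3.3600, 0.3760, 0.3289)

gyro term ω×Iω = (-0.0216, -0.1152, 0.1008)
angular accel α = (3.3600, 0.3760, 0.3289)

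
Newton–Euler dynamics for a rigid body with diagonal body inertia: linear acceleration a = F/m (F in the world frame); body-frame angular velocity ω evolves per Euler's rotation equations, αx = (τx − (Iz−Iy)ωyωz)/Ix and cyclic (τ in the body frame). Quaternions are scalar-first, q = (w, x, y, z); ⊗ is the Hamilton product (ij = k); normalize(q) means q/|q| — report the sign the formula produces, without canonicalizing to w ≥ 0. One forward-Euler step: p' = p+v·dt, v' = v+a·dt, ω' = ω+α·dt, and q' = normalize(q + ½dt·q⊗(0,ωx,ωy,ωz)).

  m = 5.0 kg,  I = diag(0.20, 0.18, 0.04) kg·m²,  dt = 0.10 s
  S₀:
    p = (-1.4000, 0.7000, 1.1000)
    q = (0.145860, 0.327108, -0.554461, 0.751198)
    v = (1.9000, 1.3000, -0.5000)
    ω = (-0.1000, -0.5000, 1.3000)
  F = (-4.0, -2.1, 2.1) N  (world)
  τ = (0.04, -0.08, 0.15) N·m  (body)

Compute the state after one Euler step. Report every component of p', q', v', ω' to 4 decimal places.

p' = (-1.2100, 0.8300, 1.0500)
q' = (0.0846, 0.3084, -0.5817, 0.7479)
v' = (1.8200, 1.2580, -0.4580)
ω' = (-0.1255, -0.5329, 1.6775)

a = (-0.8000, -0.4200, 0.4200)
p + v·dt = (-1.2100, 0.8300, 1.0500)
new velocity v' = (1.8200, 1.2580, -0.4580)
precession coupling ω×(Iω) = (0.0910, -0.0208, -0.0010)
α = I⁻¹(τ − ω×Iω) = (-0.2550, -0.3289, 3.7750)
new body rate ω' = (-0.1255, -0.5329, 1.6775)
Hamilton product q⊗(0,ω) = (-1.2210771, -0.3597863, -0.5732902, -0.0293821)
q + ½dt·q⊗(0,ω), renormalized = (0.0846, 0.3084, -0.5817, 0.7479)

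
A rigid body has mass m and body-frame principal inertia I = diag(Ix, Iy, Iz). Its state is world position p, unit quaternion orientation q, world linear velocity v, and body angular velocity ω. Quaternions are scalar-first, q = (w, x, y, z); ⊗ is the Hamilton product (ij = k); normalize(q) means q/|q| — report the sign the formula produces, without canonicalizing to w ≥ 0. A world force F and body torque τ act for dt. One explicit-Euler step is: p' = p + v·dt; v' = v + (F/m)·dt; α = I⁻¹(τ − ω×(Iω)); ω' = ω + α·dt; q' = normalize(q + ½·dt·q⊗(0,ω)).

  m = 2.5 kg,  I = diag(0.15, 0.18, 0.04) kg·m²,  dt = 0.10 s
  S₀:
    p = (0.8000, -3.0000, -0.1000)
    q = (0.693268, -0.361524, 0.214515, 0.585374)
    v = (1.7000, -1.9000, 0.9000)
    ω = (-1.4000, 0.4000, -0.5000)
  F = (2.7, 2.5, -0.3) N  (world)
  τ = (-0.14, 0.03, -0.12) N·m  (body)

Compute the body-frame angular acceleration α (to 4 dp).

precession coupling ω×(Iω) = (0.0280, 0.0770, -0.0168)
angular accel α = (-1.1200, -0.2611, -2.5800)

α = (-1.1200, -0.2611, -2.5800)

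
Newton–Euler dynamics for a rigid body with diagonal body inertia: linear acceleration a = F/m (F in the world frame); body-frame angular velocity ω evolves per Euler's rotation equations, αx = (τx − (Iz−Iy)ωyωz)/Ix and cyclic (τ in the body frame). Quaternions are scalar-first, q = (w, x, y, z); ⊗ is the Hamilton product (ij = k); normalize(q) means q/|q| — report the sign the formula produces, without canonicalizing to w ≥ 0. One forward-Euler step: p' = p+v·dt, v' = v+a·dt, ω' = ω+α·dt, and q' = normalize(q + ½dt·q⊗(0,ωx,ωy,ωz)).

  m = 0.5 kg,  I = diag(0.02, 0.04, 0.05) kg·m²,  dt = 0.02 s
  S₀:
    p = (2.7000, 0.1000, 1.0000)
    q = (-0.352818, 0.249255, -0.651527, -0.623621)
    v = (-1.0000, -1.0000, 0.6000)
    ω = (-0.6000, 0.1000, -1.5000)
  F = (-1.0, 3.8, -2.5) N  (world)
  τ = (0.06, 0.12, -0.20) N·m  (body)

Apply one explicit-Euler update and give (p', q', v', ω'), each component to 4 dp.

ω×(Iω) gyroscopic = (-0.0015, -0.0270, -0.0012)
angular accel α = (3.0750, 3.6750, -3.9760)
ω + α·dt = (-0.5385, 0.1735, -1.5795)
q⊗(0,ω) = (-0.7207258, 1.2513434, 0.7127733, 0.1632363)
q + ½dt·q⊗(0,ω), renormalized = (-0.3600, 0.2617, -0.6443, -0.6219)
linear accel F/m = (-2.0000, 7.6000, -5.0000)
p + v·dt = (2.6800, 0.0800, 1.0120)
v + (F/m)dt = (-1.0400, -0.8480, 0.5000)

p' = (2.6800, 0.0800, 1.0120)
q' = (-0.3600, 0.2617, -0.6443, -0.6219)
v' = (-1.0400, -0.8480, 0.5000)
ω' = (-0.5385, 0.1735, -1.5795)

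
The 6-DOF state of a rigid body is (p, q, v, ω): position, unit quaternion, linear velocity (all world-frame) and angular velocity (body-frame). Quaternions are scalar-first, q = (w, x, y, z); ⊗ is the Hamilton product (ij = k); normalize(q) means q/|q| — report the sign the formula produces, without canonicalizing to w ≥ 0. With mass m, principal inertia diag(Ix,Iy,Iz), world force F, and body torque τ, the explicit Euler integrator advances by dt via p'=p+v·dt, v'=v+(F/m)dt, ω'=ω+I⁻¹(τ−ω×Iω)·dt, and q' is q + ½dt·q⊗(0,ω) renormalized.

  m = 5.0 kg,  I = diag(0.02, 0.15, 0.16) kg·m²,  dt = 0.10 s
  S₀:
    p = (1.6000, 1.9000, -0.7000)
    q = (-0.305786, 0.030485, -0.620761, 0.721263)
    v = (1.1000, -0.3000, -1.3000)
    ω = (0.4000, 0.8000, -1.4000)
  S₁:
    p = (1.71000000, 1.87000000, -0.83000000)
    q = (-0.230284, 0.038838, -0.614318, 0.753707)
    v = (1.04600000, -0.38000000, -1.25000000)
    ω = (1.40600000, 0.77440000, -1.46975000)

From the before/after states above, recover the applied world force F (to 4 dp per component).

F = (-2.7000, -4.0000, 2.5000)

Δv = v₁−v₀ = (-0.05400000, -0.08000000, 0.05000000)
F = m·Δv/dt = (-2.7000, -4.0000, 2.5000)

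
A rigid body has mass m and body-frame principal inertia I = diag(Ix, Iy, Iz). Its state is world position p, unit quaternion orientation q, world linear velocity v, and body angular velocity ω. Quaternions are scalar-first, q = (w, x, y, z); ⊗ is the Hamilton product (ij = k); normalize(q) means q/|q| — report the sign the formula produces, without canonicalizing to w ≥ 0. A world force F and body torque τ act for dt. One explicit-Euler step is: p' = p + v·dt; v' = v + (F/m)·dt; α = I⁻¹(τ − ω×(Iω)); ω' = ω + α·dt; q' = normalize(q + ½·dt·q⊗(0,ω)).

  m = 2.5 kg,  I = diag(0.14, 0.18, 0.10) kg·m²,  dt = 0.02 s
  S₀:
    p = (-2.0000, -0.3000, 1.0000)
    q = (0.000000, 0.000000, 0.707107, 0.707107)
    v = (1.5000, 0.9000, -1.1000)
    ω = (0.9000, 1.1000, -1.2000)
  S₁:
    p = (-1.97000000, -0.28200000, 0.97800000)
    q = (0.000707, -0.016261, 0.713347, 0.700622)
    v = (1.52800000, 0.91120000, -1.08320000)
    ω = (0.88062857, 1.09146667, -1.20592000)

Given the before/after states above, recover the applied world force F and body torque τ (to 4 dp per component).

F = (3.5000, 1.4000, 2.1000)
τ = (-0.0300, -0.1200, 0.0100)

v₁ − v₀ = (0.02800000, 0.01120000, 0.01680000)
applied force F = (3.5000, 1.4000, 2.1000)
ω₁ − ω₀ = (-0.01937143, -0.00853333, -0.00592000)
precession coupling = (0.1056, -0.0432, 0.0396)
applied torque τ = (-0.0300, -0.1200, 0.0100)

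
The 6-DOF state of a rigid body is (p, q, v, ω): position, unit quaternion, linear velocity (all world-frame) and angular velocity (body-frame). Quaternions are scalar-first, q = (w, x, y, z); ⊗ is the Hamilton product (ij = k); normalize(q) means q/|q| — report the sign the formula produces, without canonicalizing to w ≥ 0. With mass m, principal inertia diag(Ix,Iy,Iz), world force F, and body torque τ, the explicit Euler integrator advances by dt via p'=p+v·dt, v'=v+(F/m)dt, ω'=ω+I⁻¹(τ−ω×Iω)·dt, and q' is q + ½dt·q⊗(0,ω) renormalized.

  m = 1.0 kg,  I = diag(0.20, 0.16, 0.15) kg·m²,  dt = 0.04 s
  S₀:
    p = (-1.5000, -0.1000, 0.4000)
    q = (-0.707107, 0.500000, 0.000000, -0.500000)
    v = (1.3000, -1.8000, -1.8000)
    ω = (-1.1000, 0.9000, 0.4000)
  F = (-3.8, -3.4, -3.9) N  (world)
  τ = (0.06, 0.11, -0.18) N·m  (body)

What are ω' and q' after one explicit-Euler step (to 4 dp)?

ω' = (-1.0873, 0.9330, 0.3414)
q' = (-0.6918, 0.5243, -0.0057, -0.4964)

gyro term ω×Iω = (-0.0036, -0.0220, 0.0396)
angular accel α = (0.3180, 0.8250, -1.4640)
new body rate ω' = (-1.0873, 0.9330, 0.3414)
Hamilton product q⊗(0,ω) = (0.7500000, 1.2278177, -0.2863963, 0.1671572)
q' = normalize(q + ½dt·q⊗(0,ω)) = (-0.6918, 0.5243, -0.0057, -0.4964)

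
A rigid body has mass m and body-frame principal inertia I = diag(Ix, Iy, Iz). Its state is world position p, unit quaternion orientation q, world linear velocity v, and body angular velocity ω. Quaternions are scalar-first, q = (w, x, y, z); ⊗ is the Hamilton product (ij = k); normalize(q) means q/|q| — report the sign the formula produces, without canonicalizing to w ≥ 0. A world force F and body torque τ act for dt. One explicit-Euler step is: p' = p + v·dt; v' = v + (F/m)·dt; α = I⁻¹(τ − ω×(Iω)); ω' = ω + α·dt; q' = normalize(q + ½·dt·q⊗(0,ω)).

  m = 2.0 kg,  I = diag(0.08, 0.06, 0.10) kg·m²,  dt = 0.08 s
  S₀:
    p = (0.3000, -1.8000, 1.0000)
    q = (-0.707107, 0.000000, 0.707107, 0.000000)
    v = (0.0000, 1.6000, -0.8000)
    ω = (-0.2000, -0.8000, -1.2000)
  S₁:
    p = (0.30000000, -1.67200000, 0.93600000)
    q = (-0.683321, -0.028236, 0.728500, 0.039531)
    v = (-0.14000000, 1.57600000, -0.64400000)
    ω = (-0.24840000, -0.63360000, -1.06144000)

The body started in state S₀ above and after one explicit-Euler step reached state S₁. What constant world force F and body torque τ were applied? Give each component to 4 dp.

F = (-3.5000, -0.6000, 3.9000)
τ = (-0.0100, 0.1200, 0.1700)

Δω = ω₁−ω₀ = (-0.04840000, 0.16640000, 0.13856000)
ω₀×(Iω₀) = (0.0384, -0.0048, -0.0032)
I·α + gyro = (-0.0100, 0.1200, 0.1700)
Δv = v₁−v₀ = (-0.14000000, -0.02400000, 0.15600000)
F = m·Δv/dt = (-3.5000, -0.6000, 3.9000)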